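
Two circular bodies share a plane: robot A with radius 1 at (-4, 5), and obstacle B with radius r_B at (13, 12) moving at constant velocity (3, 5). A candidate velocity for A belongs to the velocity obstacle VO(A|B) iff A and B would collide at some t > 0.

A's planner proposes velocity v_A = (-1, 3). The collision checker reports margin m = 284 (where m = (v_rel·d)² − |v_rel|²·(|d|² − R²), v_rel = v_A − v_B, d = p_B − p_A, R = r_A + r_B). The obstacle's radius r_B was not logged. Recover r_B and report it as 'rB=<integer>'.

m = 284
d = (17, 7);  v_rel = (-4, -2),  |v_rel|² = 20
v_rel×d = (-4)·(7) − (-2)·(17) = 6
since m = R²·20 − 6²:  R² = (36 + 284) / 20 = 16
R = √16 = 4  ⇒  r_B = 4 − 1 = 3

rB=3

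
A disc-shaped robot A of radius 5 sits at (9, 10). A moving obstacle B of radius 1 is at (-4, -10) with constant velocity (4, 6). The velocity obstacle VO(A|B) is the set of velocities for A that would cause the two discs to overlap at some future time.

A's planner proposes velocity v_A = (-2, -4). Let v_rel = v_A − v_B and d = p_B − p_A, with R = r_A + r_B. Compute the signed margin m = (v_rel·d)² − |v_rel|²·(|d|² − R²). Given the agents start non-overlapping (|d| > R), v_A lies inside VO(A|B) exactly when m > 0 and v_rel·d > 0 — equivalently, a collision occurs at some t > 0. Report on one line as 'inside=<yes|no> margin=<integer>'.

d = (-13, -20),  |d|² = 569;  R = 5+1 = 6,  c = 569−6² = 533
v_rel = (-6, -10),  |v_rel|² = 136;  v_rel·d = (-6)·(-13) + (-10)·(-20) = 278
136·t² − 556·t + 533 = 0  ⇒  m = 278² − 136·533 = 4796
m = 4796 > 0,  v_rel·d = 278 > 0  ⇒  inside

inside=yes margin=4796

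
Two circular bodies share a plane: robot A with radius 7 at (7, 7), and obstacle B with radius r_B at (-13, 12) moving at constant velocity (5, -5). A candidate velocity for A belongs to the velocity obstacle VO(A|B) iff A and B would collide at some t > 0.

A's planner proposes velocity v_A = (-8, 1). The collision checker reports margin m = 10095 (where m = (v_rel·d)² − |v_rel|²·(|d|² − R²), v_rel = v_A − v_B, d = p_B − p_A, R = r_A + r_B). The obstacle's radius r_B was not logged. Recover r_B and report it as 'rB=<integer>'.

m = 10095
d = (-20, 5);  v_rel = (-13, 6),  |v_rel|² = 205
v_rel×d = (-13)·(5) − (6)·(-20) = 55
since m = R²·205 − 55²:  R² = (3025 + 10095) / 205 = 64
R = √64 = 8  ⇒  r_B = 8 − 7 = 1

rB=1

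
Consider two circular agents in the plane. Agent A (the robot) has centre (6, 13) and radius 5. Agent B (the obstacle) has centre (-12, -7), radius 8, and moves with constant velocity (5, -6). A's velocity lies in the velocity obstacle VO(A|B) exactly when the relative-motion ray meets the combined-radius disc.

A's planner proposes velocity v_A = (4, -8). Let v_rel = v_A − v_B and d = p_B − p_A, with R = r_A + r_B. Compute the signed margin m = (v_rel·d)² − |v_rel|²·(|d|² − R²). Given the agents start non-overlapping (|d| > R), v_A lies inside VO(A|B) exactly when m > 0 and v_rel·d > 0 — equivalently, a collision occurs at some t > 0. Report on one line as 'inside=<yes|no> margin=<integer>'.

d = (-18, -20),  |d|² = 724;  R = 5+8 = 13,  c = 724−13² = 555
v_rel = (-1, -2),  |v_rel|² = 5;  v_rel·d = (-1)·(-18) + (-2)·(-20) = 58
5·t² − 116·t + 555 = 0  ⇒  m = 58² − 5·555 = 589
m = 589 > 0,  v_rel·d = 58 > 0  ⇒  inside

inside=yes margin=589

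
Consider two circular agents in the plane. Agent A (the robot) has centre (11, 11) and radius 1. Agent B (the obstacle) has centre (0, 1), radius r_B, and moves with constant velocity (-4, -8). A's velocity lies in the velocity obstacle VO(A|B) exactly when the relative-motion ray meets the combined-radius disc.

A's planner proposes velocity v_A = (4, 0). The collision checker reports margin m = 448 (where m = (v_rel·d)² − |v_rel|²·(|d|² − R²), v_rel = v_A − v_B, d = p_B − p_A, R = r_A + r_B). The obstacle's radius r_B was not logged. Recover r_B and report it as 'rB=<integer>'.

m = 448
d = (-11, -10);  v_rel = (8, 8),  |v_rel|² = 128
v_rel×d = (8)·(-10) − (8)·(-11) = 8
since m = R²·128 − 8²:  R² = (64 + 448) / 128 = 4
R = √4 = 2  ⇒  r_B = 2 − 1 = 1

rB=1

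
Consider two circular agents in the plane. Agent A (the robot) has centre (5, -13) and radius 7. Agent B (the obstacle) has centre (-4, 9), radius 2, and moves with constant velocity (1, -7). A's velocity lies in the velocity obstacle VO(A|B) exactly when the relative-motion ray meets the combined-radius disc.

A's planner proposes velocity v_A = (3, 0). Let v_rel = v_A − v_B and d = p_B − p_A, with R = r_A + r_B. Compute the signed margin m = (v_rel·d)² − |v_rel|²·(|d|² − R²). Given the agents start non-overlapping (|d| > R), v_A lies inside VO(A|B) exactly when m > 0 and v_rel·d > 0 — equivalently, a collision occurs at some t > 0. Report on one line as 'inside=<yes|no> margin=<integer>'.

d = (-9, 22),  |d|² = 565;  R = 7+2 = 9,  c = 565−9² = 484
v_rel = (2, 7),  |v_rel|² = 53;  v_rel·d = (2)·(-9) + (7)·(22) = 136
53·t² − 272·t + 484 = 0  ⇒  m = 136² − 53·484 = -7156
m = -7156 < 0,  v_rel·d = 136 > 0  ⇒  outside

inside=no margin=-7156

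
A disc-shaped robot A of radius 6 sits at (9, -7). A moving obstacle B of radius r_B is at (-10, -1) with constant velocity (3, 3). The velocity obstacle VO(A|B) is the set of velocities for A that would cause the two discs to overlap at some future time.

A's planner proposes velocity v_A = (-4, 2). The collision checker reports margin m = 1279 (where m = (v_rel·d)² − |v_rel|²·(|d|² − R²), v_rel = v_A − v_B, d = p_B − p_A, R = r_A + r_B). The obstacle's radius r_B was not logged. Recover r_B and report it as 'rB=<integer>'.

m = 1279
d = (-19, 6);  v_rel = (-7, -1),  |v_rel|² = 50
v_rel×d = (-7)·(6) − (-1)·(-19) = -61
since m = R²·50 − (-61)²:  R² = (3721 + 1279) / 50 = 100
R = √100 = 10  ⇒  r_B = 10 − 6 = 4

rB=4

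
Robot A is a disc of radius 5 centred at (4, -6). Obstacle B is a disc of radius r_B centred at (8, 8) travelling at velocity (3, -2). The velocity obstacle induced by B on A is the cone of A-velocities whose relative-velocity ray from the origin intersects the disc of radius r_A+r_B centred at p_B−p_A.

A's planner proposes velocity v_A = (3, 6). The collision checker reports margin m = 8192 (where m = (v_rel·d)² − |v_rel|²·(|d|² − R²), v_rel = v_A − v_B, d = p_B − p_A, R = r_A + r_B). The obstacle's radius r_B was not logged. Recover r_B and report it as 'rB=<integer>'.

m = 8192
d = (4, 14);  v_rel = (0, 8),  |v_rel|² = 64
v_rel×d = (0)·(14) − (8)·(4) = -32
since m = R²·64 − (-32)²:  R² = (1024 + 8192) / 64 = 144
R = √144 = 12  ⇒  r_B = 12 − 5 = 7

rB=7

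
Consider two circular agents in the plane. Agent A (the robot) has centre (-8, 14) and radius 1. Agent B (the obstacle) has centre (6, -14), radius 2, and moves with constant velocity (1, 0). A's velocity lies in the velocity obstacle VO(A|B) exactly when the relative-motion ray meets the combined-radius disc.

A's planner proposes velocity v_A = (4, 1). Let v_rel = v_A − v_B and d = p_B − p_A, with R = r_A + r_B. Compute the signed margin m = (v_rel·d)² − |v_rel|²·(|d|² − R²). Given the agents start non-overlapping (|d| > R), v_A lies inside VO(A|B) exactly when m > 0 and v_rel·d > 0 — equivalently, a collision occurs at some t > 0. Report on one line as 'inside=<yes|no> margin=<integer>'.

d = (14, -28),  |d|² = 980;  R = 1+2 = 3,  c = 980−3² = 971
v_rel = (3, 1),  |v_rel|² = 10;  v_rel·d = (3)·(14) + (1)·(-28) = 14
10·t² − 28·t + 971 = 0  ⇒  m = 14² − 10·971 = -9514
m = -9514 < 0,  v_rel·d = 14 > 0  ⇒  outside

inside=no margin=-9514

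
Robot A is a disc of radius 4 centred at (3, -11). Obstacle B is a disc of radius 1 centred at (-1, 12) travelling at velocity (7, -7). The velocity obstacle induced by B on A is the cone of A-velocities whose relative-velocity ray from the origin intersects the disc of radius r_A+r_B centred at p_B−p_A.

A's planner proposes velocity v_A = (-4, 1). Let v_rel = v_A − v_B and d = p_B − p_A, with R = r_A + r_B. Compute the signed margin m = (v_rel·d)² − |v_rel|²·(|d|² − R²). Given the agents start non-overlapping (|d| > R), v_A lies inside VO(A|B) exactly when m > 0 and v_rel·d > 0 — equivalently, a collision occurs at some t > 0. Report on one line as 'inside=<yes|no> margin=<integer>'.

d = (-4, 23),  |d|² = 545;  R = 4+1 = 5,  c = 545−5² = 520
v_rel = (-11, 8),  |v_rel|² = 185;  v_rel·d = (-11)·(-4) + (8)·(23) = 228
185·t² − 456·t + 520 = 0  ⇒  m = 228² − 185·520 = -44216
m = -44216 < 0,  v_rel·d = 228 > 0  ⇒  outside

inside=no margin=-44216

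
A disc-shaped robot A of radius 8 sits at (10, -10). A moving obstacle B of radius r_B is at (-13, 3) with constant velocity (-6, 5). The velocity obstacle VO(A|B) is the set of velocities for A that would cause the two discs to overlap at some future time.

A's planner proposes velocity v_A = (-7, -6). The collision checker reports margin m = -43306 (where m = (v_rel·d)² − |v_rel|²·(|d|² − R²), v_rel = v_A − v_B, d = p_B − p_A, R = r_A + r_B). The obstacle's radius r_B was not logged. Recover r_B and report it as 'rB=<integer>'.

m = -43306
d = (-23, 13);  v_rel = (-1, -11),  |v_rel|² = 122
v_rel×d = (-1)·(13) − (-11)·(-23) = -266
since m = R²·122 − (-266)²:  R² = (70756 + -43306) / 122 = 225
R = √225 = 15  ⇒  r_B = 15 − 8 = 7

rB=7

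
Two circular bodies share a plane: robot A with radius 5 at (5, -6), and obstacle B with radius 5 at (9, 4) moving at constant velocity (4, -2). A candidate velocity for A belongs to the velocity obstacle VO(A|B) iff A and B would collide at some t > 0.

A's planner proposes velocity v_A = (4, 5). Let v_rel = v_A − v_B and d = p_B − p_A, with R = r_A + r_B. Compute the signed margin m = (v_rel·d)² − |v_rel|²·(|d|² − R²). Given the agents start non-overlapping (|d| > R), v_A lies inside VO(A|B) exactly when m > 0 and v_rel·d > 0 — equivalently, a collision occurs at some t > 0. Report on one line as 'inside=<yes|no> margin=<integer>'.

d = (4, 10),  |d|² = 116;  R = 5+5 = 10,  c = 116−10² = 16
v_rel = (0, 7),  |v_rel|² = 49;  v_rel·d = (0)·(4) + (7)·(10) = 70
49·t² − 140·t + 16 = 0  ⇒  m = 70² − 49·16 = 4116
m = 4116 > 0,  v_rel·d = 70 > 0  ⇒  inside

inside=yes margin=4116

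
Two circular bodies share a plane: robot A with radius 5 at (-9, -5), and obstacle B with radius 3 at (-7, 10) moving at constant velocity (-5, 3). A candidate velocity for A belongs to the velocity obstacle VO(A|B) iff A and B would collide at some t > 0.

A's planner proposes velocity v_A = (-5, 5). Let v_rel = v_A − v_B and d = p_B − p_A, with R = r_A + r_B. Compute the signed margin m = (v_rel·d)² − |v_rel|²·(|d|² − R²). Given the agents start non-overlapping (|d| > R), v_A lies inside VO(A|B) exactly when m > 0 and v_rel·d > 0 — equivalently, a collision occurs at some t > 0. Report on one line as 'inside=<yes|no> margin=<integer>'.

d = (2, 15),  |d|² = 229;  R = 5+3 = 8,  c = 229−8² = 165
v_rel = (0, 2),  |v_rel|² = 4;  v_rel·d = (0)·(2) + (2)·(15) = 30
4·t² − 60·t + 165 = 0  ⇒  m = 30² − 4·165 = 240
m = 240 > 0,  v_rel·d = 30 > 0  ⇒  inside

inside=yes margin=240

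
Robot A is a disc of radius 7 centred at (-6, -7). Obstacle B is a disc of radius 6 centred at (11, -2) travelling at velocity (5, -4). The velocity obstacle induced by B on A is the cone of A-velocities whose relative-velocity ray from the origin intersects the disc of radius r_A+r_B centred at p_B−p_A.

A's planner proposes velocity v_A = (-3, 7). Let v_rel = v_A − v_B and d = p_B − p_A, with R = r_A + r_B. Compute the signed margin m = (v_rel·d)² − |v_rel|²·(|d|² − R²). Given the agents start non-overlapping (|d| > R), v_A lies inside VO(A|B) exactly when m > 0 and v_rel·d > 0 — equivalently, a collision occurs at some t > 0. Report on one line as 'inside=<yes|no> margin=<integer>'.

d = (17, 5),  |d|² = 314;  R = 7+6 = 13,  c = 314−13² = 145
v_rel = (-8, 11),  |v_rel|² = 185;  v_rel·d = (-8)·(17) + (11)·(5) = -81
185·t² + 162·t + 145 = 0  ⇒  m = (-81)² − 185·145 = -20264
m = -20264 < 0,  v_rel·d = -81 < 0  ⇒  outside

inside=no margin=-20264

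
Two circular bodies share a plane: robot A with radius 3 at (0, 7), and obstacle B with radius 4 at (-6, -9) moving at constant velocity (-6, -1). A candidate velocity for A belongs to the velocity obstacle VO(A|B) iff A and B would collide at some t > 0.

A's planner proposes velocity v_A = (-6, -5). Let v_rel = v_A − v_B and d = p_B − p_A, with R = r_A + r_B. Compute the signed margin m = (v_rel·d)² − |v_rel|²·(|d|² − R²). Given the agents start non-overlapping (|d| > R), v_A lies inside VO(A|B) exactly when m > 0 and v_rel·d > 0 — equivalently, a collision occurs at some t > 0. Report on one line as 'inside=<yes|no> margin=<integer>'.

d = (-6, -16),  |d|² = 292;  R = 3+4 = 7,  c = 292−7² = 243
v_rel = (0, -4),  |v_rel|² = 16;  v_rel·d = (0)·(-6) + (-4)·(-16) = 64
16·t² − 128·t + 243 = 0  ⇒  m = 64² − 16·243 = 208
m = 208 > 0,  v_rel·d = 64 > 0  ⇒  inside

inside=yes margin=208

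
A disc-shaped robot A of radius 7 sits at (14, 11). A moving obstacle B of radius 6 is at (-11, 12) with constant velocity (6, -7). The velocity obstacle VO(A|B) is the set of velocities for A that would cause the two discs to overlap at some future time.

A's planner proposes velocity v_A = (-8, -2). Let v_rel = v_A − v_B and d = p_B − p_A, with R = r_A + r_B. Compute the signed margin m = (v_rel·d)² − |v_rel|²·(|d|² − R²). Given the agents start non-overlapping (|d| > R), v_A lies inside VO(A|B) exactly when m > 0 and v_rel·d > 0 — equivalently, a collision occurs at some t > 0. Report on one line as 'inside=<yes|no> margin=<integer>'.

d = (-25, 1),  |d|² = 626;  R = 7+6 = 13,  c = 626−13² = 457
v_rel = (-14, 5),  |v_rel|² = 221;  v_rel·d = (-14)·(-25) + (5)·(1) = 355
221·t² − 710·t + 457 = 0  ⇒  m = 355² − 221·457 = 25028
m = 25028 > 0,  v_rel·d = 355 > 0  ⇒  inside

inside=yes margin=25028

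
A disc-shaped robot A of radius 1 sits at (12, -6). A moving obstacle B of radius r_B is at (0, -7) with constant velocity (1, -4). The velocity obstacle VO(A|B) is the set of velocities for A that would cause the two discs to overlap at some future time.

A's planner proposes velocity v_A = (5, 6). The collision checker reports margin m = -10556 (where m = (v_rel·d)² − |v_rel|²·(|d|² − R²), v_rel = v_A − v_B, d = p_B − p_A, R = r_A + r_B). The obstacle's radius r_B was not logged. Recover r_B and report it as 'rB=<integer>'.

m = -10556
d = (-12, -1);  v_rel = (4, 10),  |v_rel|² = 116
v_rel×d = (4)·(-1) − (10)·(-12) = 116
since m = R²·116 − 116²:  R² = (13456 + -10556) / 116 = 25
R = √25 = 5  ⇒  r_B = 5 − 1 = 4

rB=4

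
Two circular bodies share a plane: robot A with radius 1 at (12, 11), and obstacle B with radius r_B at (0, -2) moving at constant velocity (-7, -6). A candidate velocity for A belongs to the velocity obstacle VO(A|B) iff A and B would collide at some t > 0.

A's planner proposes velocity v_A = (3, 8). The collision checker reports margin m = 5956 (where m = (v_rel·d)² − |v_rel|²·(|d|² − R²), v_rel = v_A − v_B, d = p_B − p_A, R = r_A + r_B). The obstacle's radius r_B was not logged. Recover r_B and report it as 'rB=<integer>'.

m = 5956
d = (-12, -13);  v_rel = (10, 14),  |v_rel|² = 296
v_rel×d = (10)·(-13) − (14)·(-12) = 38
since m = R²·296 − 38²:  R² = (1444 + 5956) / 296 = 25
R = √25 = 5  ⇒  r_B = 5 − 1 = 4

rB=4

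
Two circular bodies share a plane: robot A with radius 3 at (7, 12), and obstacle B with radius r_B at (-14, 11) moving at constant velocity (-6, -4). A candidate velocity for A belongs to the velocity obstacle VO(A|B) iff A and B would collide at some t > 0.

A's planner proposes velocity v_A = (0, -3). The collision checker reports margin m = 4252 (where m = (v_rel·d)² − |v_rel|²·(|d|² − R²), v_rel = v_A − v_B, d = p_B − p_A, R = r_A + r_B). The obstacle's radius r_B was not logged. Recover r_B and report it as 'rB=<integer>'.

m = 4252
d = (-21, -1);  v_rel = (6, 1),  |v_rel|² = 37
v_rel×d = (6)·(-1) − (1)·(-21) = 15
since m = R²·37 − 15²:  R² = (225 + 4252) / 37 = 121
R = √121 = 11  ⇒  r_B = 11 − 3 = 8

rB=8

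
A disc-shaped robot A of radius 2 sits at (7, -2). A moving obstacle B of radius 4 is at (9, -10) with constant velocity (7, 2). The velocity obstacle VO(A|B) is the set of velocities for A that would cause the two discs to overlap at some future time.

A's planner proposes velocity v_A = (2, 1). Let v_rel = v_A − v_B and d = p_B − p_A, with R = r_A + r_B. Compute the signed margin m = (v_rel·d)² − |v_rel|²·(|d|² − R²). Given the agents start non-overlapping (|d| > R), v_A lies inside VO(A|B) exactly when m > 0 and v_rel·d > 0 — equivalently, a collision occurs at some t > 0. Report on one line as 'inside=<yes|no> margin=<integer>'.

d = (2, -8),  |d|² = 68;  R = 2+4 = 6,  c = 68−6² = 32
v_rel = (-5, -1),  |v_rel|² = 26;  v_rel·d = (-5)·(2) + (-1)·(-8) = -2
26·t² + 4·t + 32 = 0  ⇒  m = (-2)² − 26·32 = -828
m = -828 < 0,  v_rel·d = -2 < 0  ⇒  outside

inside=no margin=-828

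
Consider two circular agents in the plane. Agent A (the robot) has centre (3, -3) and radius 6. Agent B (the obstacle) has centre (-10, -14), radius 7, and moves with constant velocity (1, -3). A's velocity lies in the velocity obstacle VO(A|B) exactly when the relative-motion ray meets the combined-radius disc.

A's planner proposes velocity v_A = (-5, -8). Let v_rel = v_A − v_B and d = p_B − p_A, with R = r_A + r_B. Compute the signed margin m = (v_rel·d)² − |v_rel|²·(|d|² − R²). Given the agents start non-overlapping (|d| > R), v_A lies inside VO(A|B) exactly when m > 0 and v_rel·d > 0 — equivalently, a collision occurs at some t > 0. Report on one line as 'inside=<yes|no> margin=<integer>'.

d = (-13, -11),  |d|² = 290;  R = 6+7 = 13,  c = 290−13² = 121
v_rel = (-6, -5),  |v_rel|² = 61;  v_rel·d = (-6)·(-13) + (-5)·(-11) = 133
61·t² − 266·t + 121 = 0  ⇒  m = 133² − 61·121 = 10308
m = 10308 > 0,  v_rel·d = 133 > 0  ⇒  inside

inside=yes margin=10308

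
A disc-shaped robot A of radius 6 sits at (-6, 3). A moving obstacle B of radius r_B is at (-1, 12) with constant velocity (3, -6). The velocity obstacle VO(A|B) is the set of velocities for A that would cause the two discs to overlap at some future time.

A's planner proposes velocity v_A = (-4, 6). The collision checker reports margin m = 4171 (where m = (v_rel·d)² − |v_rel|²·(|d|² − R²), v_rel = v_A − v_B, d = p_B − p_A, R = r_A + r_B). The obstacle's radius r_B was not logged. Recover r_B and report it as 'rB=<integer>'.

m = 4171
d = (5, 9);  v_rel = (-7, 12),  |v_rel|² = 193
v_rel×d = (-7)·(9) − (12)·(5) = -123
since m = R²·193 − (-123)²:  R² = (15129 + 4171) / 193 = 100
R = √100 = 10  ⇒  r_B = 10 − 6 = 4

rB=4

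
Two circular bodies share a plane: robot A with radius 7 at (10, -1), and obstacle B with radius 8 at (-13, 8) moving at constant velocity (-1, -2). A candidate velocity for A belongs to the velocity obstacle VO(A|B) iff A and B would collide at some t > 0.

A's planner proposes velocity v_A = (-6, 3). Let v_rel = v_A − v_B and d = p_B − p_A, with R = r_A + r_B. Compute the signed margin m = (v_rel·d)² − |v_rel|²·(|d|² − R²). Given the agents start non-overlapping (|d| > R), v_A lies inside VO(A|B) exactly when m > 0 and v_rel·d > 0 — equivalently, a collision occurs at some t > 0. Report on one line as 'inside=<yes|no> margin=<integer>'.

d = (-23, 9),  |d|² = 610;  R = 7+8 = 15,  c = 610−15² = 385
v_rel = (-5, 5),  |v_rel|² = 50;  v_rel·d = (-5)·(-23) + (5)·(9) = 160
50·t² − 320·t + 385 = 0  ⇒  m = 160² − 50·385 = 6350
m = 6350 > 0,  v_rel·d = 160 > 0  ⇒  inside

inside=yes margin=6350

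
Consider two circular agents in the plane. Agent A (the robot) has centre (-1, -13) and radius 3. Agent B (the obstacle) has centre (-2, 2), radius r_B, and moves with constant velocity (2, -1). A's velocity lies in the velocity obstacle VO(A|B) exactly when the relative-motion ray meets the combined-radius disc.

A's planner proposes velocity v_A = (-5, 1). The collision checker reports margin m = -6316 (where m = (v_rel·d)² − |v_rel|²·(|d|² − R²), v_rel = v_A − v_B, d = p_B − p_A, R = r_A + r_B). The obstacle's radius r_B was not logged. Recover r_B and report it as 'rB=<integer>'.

m = -6316
d = (-1, 15);  v_rel = (-7, 2),  |v_rel|² = 53
v_rel×d = (-7)·(15) − (2)·(-1) = -103
since m = R²·53 − (-103)²:  R² = (10609 + -6316) / 53 = 81
R = √81 = 9  ⇒  r_B = 9 − 3 = 6

rB=6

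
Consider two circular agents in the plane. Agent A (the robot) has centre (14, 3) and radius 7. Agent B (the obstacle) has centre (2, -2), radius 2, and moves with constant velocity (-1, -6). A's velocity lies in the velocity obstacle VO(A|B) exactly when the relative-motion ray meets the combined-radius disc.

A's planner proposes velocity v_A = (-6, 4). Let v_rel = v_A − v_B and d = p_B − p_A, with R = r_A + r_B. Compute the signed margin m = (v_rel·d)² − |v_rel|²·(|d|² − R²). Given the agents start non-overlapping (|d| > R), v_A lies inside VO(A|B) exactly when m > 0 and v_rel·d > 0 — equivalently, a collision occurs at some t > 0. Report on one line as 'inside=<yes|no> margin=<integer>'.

d = (-12, -5),  |d|² = 169;  R = 7+2 = 9,  c = 169−9² = 88
v_rel = (-5, 10),  |v_rel|² = 125;  v_rel·d = (-5)·(-12) + (10)·(-5) = 10
125·t² − 20·t + 88 = 0  ⇒  m = 10² − 125·88 = -10900
m = -10900 < 0,  v_rel·d = 10 > 0  ⇒  outside

inside=no margin=-10900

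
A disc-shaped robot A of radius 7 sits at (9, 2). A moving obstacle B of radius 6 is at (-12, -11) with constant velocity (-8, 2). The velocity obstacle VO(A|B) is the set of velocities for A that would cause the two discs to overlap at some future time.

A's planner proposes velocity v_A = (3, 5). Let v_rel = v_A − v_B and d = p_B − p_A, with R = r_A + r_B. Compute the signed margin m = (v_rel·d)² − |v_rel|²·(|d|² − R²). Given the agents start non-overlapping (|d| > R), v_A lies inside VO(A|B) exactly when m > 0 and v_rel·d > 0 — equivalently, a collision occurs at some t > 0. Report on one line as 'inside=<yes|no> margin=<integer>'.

d = (-21, -13),  |d|² = 610;  R = 7+6 = 13,  c = 610−13² = 441
v_rel = (11, 3),  |v_rel|² = 130;  v_rel·d = (11)·(-21) + (3)·(-13) = -270
130·t² + 540·t + 441 = 0  ⇒  m = (-270)² − 130·441 = 15570
m = 15570 > 0,  v_rel·d = -270 < 0  ⇒  outside

inside=no margin=15570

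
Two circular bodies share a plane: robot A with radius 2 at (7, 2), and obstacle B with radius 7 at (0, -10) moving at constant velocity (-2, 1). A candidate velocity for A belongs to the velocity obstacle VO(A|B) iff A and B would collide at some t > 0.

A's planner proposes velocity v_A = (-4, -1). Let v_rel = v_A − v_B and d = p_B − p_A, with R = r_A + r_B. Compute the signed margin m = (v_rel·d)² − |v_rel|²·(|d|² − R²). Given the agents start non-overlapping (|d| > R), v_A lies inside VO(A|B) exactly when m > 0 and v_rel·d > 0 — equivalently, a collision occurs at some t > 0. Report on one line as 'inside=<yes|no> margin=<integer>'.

d = (-7, -12),  |d|² = 193;  R = 2+7 = 9,  c = 193−9² = 112
v_rel = (-2, -2),  |v_rel|² = 8;  v_rel·d = (-2)·(-7) + (-2)·(-12) = 38
8·t² − 76·t + 112 = 0  ⇒  m = 38² − 8·112 = 548
m = 548 > 0,  v_rel·d = 38 > 0  ⇒  inside

inside=yes margin=548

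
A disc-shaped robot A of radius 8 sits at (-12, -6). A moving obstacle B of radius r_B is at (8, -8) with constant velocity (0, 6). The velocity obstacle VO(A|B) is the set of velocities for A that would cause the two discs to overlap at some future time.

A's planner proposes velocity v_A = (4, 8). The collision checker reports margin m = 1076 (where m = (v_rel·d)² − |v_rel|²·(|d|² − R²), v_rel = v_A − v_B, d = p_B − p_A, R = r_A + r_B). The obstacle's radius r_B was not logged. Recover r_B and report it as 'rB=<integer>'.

m = 1076
d = (20, -2);  v_rel = (4, 2),  |v_rel|² = 20
v_rel×d = (4)·(-2) − (2)·(20) = -48
since m = R²·20 − (-48)²:  R² = (2304 + 1076) / 20 = 169
R = √169 = 13  ⇒  r_B = 13 − 8 = 5

rB=5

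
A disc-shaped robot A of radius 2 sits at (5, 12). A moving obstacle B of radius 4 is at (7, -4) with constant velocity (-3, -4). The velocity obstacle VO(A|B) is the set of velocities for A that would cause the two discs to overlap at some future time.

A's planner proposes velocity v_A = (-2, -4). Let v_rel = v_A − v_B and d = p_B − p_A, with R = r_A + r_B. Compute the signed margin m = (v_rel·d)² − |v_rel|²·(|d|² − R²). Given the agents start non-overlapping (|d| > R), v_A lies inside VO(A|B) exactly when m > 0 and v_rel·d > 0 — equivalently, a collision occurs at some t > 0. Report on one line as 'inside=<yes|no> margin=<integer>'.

d = (2, -16),  |d|² = 260;  R = 2+4 = 6,  c = 260−6² = 224
v_rel = (1, 0),  |v_rel|² = 1;  v_rel·d = (1)·(2) + (0)·(-16) = 2
1·t² − 4·t + 224 = 0  ⇒  m = 2² − 1·224 = -220
m = -220 < 0,  v_rel·d = 2 > 0  ⇒  outside

inside=no margin=-220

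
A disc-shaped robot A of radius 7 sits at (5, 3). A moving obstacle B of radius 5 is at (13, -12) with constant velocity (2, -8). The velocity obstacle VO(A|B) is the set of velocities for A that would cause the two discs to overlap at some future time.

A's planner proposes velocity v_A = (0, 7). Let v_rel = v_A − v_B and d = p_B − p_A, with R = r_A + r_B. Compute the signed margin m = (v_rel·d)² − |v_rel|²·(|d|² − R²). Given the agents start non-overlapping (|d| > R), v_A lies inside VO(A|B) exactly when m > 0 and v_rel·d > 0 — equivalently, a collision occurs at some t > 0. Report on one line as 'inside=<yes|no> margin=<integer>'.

d = (8, -15),  |d|² = 289;  R = 7+5 = 12,  c = 289−12² = 145
v_rel = (-2, 15),  |v_rel|² = 229;  v_rel·d = (-2)·(8) + (15)·(-15) = -241
229·t² + 482·t + 145 = 0  ⇒  m = (-241)² − 229·145 = 24876
m = 24876 > 0,  v_rel·d = -241 < 0  ⇒  outside

inside=no margin=24876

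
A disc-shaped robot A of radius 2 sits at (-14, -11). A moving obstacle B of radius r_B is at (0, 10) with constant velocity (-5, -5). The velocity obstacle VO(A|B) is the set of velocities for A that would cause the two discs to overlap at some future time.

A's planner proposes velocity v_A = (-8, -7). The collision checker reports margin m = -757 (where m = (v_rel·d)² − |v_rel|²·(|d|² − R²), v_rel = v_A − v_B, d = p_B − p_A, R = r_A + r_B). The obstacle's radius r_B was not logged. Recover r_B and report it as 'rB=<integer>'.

m = -757
d = (14, 21);  v_rel = (-3, -2),  |v_rel|² = 13
v_rel×d = (-3)·(21) − (-2)·(14) = -35
since m = R²·13 − (-35)²:  R² = (1225 + -757) / 13 = 36
R = √36 = 6  ⇒  r_B = 6 − 2 = 4

rB=4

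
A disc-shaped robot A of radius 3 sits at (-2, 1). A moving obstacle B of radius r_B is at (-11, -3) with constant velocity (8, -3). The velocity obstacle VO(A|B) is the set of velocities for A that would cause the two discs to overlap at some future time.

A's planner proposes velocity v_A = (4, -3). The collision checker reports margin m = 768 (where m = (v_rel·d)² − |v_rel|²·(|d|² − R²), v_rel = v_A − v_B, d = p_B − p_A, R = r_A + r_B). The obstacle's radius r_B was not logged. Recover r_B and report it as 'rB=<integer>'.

m = 768
d = (-9, -4);  v_rel = (-4, 0),  |v_rel|² = 16
v_rel×d = (-4)·(-4) − (0)·(-9) = 16
since m = R²·16 − 16²:  R² = (256 + 768) / 16 = 64
R = √64 = 8  ⇒  r_B = 8 − 3 = 5

rB=5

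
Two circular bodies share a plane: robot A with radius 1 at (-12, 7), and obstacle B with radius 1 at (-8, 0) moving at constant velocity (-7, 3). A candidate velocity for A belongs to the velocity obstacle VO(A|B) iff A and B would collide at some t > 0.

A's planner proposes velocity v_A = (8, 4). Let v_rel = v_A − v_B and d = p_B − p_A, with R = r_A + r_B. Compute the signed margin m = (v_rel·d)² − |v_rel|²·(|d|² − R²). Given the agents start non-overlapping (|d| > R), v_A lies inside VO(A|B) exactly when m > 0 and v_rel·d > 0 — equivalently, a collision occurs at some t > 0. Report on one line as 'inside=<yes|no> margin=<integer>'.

d = (4, -7),  |d|² = 65;  R = 1+1 = 2,  c = 65−2² = 61
v_rel = (15, 1),  |v_rel|² = 226;  v_rel·d = (15)·(4) + (1)·(-7) = 53
226·t² − 106·t + 61 = 0  ⇒  m = 53² − 226·61 = -10977
m = -10977 < 0,  v_rel·d = 53 > 0  ⇒  outside

inside=no margin=-10977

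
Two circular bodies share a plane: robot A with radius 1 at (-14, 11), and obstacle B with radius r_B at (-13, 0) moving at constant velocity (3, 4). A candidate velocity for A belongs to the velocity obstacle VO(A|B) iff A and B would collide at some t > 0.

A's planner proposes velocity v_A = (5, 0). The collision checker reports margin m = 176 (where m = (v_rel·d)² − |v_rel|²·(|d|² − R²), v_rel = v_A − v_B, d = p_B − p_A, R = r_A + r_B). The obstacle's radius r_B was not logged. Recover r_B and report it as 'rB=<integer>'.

m = 176
d = (1, -11);  v_rel = (2, -4),  |v_rel|² = 20
v_rel×d = (2)·(-11) − (-4)·(1) = -18
since m = R²·20 − (-18)²:  R² = (324 + 176) / 20 = 25
R = √25 = 5  ⇒  r_B = 5 − 1 = 4

rB=4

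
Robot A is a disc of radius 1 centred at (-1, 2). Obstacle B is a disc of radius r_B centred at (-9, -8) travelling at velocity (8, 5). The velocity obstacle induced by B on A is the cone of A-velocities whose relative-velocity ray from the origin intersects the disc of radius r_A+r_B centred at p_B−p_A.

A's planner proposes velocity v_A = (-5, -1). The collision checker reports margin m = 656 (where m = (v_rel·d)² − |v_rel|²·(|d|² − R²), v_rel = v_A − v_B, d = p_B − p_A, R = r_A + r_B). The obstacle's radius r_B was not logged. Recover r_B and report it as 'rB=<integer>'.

m = 656
d = (-8, -10);  v_rel = (-13, -6),  |v_rel|² = 205
v_rel×d = (-13)·(-10) − (-6)·(-8) = 82
since m = R²·205 − 82²:  R² = (6724 + 656) / 205 = 36
R = √36 = 6  ⇒  r_B = 6 − 1 = 5

rB=5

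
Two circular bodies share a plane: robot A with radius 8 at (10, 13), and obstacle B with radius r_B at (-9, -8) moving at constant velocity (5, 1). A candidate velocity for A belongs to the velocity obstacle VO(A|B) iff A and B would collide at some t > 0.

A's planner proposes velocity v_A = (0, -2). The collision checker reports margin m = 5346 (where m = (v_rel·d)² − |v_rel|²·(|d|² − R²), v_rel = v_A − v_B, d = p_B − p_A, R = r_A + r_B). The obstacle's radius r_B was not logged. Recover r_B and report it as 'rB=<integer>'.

m = 5346
d = (-19, -21);  v_rel = (-5, -3),  |v_rel|² = 34
v_rel×d = (-5)·(-21) − (-3)·(-19) = 48
since m = R²·34 − 48²:  R² = (2304 + 5346) / 34 = 225
R = √225 = 15  ⇒  r_B = 15 − 8 = 7

rB=7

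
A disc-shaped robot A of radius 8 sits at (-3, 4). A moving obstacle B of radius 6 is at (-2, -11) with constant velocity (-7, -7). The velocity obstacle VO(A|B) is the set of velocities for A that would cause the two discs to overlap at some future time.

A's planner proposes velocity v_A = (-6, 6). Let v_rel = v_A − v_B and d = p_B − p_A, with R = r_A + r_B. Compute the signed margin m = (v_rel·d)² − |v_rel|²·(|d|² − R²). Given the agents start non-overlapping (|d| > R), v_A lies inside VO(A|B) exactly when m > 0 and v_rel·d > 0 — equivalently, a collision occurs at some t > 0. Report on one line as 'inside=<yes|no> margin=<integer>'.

d = (1, -15),  |d|² = 226;  R = 8+6 = 14,  c = 226−14² = 30
v_rel = (1, 13),  |v_rel|² = 170;  v_rel·d = (1)·(1) + (13)·(-15) = -194
170·t² + 388·t + 30 = 0  ⇒  m = (-194)² − 170·30 = 32536
m = 32536 > 0,  v_rel·d = -194 < 0  ⇒  outside

inside=no margin=32536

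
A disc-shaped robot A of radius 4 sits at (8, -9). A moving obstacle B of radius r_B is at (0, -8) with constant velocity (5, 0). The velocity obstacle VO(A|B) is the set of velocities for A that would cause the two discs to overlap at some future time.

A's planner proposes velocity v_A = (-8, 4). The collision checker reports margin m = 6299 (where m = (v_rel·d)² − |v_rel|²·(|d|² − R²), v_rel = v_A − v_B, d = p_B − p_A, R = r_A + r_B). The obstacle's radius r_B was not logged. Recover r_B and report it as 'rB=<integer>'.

m = 6299
d = (-8, 1);  v_rel = (-13, 4),  |v_rel|² = 185
v_rel×d = (-13)·(1) − (4)·(-8) = 19
since m = R²·185 − 19²:  R² = (361 + 6299) / 185 = 36
R = √36 = 6  ⇒  r_B = 6 − 4 = 2

rB=2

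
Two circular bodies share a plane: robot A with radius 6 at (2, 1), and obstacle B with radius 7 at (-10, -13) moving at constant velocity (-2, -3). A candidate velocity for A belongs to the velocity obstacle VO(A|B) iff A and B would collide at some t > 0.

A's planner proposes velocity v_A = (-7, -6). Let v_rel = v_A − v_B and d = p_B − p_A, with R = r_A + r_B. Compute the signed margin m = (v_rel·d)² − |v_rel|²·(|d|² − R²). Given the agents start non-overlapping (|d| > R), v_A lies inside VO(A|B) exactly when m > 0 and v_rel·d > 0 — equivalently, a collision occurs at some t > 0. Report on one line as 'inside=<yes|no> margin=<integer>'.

d = (-12, -14),  |d|² = 340;  R = 6+7 = 13,  c = 340−13² = 171
v_rel = (-5, -3),  |v_rel|² = 34;  v_rel·d = (-5)·(-12) + (-3)·(-14) = 102
34·t² − 204·t + 171 = 0  ⇒  m = 102² − 34·171 = 4590
m = 4590 > 0,  v_rel·d = 102 > 0  ⇒  inside

inside=yes margin=4590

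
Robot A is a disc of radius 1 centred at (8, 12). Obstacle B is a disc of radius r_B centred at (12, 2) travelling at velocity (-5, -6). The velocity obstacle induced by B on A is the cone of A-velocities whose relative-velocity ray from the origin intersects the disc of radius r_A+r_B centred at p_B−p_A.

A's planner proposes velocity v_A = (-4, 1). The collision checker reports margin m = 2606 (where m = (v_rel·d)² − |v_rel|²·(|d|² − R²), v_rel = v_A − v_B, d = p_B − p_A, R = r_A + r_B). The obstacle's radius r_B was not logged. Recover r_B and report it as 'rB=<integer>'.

m = 2606
d = (4, -10);  v_rel = (1, 7),  |v_rel|² = 50
v_rel×d = (1)·(-10) − (7)·(4) = -38
since m = R²·50 − (-38)²:  R² = (1444 + 2606) / 50 = 81
R = √81 = 9  ⇒  r_B = 9 − 1 = 8

rB=8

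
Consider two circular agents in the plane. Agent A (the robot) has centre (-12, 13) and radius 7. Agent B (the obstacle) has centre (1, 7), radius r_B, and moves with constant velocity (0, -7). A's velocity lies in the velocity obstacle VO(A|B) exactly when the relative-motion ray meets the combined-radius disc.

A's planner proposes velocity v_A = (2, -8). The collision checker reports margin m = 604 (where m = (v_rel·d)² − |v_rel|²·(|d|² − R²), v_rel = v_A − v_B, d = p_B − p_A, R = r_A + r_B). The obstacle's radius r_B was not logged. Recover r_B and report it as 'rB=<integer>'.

m = 604
d = (13, -6);  v_rel = (2, -1),  |v_rel|² = 5
v_rel×d = (2)·(-6) − (-1)·(13) = 1
since m = R²·5 − 1²:  R² = (1 + 604) / 5 = 121
R = √121 = 11  ⇒  r_B = 11 − 7 = 4

rB=4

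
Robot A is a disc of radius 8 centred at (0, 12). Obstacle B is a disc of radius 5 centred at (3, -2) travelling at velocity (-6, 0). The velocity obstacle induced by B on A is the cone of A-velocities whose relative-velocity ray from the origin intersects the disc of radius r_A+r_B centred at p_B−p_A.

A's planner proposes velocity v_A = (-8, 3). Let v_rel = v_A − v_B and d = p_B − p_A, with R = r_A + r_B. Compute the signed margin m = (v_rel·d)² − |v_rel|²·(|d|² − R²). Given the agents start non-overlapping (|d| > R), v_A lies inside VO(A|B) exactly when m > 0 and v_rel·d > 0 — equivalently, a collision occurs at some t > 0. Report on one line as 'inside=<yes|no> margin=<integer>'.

d = (3, -14),  |d|² = 205;  R = 8+5 = 13,  c = 205−13² = 36
v_rel = (-2, 3),  |v_rel|² = 13;  v_rel·d = (-2)·(3) + (3)·(-14) = -48
13·t² + 96·t + 36 = 0  ⇒  m = (-48)² − 13·36 = 1836
m = 1836 > 0,  v_rel·d = -48 < 0  ⇒  outside

inside=no margin=1836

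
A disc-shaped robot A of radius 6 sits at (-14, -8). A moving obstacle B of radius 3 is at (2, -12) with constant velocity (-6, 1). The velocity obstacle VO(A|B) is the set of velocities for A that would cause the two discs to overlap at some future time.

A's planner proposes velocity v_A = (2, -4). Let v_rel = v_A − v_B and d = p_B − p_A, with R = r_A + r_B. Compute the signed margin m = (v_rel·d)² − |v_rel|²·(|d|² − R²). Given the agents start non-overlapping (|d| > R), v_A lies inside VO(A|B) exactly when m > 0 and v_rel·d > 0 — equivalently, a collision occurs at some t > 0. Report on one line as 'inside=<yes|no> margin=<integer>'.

d = (16, -4),  |d|² = 272;  R = 6+3 = 9,  c = 272−9² = 191
v_rel = (8, -5),  |v_rel|² = 89;  v_rel·d = (8)·(16) + (-5)·(-4) = 148
89·t² − 296·t + 191 = 0  ⇒  m = 148² − 89·191 = 4905
m = 4905 > 0,  v_rel·d = 148 > 0  ⇒  inside

inside=yes margin=4905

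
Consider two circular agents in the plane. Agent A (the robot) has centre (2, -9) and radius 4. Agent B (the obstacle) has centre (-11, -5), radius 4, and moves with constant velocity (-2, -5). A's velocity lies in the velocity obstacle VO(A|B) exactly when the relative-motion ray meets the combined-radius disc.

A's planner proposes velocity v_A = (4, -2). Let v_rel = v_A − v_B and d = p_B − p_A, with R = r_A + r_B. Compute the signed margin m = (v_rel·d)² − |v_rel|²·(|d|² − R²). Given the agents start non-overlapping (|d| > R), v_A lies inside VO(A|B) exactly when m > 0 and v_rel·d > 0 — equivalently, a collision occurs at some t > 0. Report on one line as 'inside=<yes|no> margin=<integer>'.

d = (-13, 4),  |d|² = 185;  R = 4+4 = 8,  c = 185−8² = 121
v_rel = (6, 3),  |v_rel|² = 45;  v_rel·d = (6)·(-13) + (3)·(4) = -66
45·t² + 132·t + 121 = 0  ⇒  m = (-66)² − 45·121 = -1089
m = -1089 < 0,  v_rel·d = -66 < 0  ⇒  outside

inside=no margin=-1089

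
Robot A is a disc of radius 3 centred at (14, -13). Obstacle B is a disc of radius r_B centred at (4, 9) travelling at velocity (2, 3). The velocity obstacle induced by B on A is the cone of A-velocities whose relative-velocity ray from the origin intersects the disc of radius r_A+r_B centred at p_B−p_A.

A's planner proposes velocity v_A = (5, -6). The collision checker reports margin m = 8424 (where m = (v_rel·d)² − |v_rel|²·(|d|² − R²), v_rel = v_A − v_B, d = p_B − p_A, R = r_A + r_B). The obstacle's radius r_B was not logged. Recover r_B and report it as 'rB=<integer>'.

m = 8424
d = (-10, 22);  v_rel = (3, -9),  |v_rel|² = 90
v_rel×d = (3)·(22) − (-9)·(-10) = -24
since m = R²·90 − (-24)²:  R² = (576 + 8424) / 90 = 100
R = √100 = 10  ⇒  r_B = 10 − 3 = 7

rB=7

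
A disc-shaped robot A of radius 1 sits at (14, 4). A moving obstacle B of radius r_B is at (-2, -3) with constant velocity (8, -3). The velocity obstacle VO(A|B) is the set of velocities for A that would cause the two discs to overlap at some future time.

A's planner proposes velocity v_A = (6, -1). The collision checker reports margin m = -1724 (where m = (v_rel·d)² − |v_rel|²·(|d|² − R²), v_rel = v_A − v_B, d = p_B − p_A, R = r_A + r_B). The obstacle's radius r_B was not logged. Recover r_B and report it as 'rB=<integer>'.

m = -1724
d = (-16, -7);  v_rel = (-2, 2),  |v_rel|² = 8
v_rel×d = (-2)·(-7) − (2)·(-16) = 46
since m = R²·8 − 46²:  R² = (2116 + -1724) / 8 = 49
R = √49 = 7  ⇒  r_B = 7 − 1 = 6

rB=6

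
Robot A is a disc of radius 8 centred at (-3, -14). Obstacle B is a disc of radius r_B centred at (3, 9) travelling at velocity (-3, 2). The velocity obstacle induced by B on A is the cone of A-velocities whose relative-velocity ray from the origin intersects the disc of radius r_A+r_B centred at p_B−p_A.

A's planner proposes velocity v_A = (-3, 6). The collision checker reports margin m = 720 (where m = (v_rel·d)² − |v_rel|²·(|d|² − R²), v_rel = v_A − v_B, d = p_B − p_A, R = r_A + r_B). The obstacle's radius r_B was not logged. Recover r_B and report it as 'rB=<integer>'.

m = 720
d = (6, 23);  v_rel = (0, 4),  |v_rel|² = 16
v_rel×d = (0)·(23) − (4)·(6) = -24
since m = R²·16 − (-24)²:  R² = (576 + 720) / 16 = 81
R = √81 = 9  ⇒  r_B = 9 − 8 = 1

rB=1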